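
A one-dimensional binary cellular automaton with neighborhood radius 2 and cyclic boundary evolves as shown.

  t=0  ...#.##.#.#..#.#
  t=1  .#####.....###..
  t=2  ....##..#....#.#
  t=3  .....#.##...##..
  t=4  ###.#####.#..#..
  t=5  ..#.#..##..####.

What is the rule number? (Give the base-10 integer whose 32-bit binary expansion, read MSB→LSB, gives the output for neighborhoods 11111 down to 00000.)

  nb #####: next=.  (t=1,i=3, bit31=0)
  nb ####.: next=#  (t=1,i=4, bit30=1)
  nb ###.#: next=#  (t=4,i=2, bit29=1)
  nb ###..: next=#  (t=1,i=5, bit28=1)
  nb ##.##: next=.  (t=4,i=3, bit27=0)
  nb ##.#.: next=.  (t=0,i=7, bit26=0)
  nb ##..#: next=.  (t=2,i=6, bit25=0)
  nb ##...: next=.  (t=1,i=6, bit24=0)
  nb #.###: next=#  (t=4,i=4, bit23=1)
  nb #.##.: next=#  (t=0,i=5, bit22=1)
  nb #.#.#: next=.  (t=0,i=8, bit21=0)
  nb #.#..: next=.  (t=0,i=10, bit20=0)
  nb #..##: next=.  (t=4,i=15, bit19=0)
  nb #..#.: next=#  (t=0,i=12, bit18=1)
  nb #...#: next=#  (t=0,i=1, bit17=1)
  nb #....: next=.  (t=1,i=7, bit16=0)
  nb .####: next=.  (t=1,i=2, bit15=0)
  nb .###.: next=.  (t=1,i=12, bit14=0)
  nb .##.#: next=.  (t=0,i=6, bit13=0)
  nb .##..: next=#  (t=2,i=5, bit12=1)
  nb .#.##: next=#  (t=0,i=4, bit11=1)
  nb .#.#.: next=.  (t=0,i=9, bit10=0)
  nb .#..#: next=#  (t=0,i=11, bit9=1)
  nb .#...: next=.  (t=0,i=0, bit8=0)
  nb ..###: next=.  (t=1,i=1, bit7=0)
  nb ..##.: next=.  (t=2,i=4, bit6=0)
  nb ..#.#: next=#  (t=0,i=3, bit5=1)
  nb ..#..: next=#  (t=2,i=8, bit4=1)
  nb ...##: next=.  (t=1,i=0, bit3=0)
  nb ...#.: next=#  (t=0,i=2, bit2=1)
  nb ....#: next=.  (t=1,i=9, bit1=0)
  nb .....: next=#  (t=1,i=8, bit0=1)
  bits 01110000110001100001101000110101 = 1892031029

1892031029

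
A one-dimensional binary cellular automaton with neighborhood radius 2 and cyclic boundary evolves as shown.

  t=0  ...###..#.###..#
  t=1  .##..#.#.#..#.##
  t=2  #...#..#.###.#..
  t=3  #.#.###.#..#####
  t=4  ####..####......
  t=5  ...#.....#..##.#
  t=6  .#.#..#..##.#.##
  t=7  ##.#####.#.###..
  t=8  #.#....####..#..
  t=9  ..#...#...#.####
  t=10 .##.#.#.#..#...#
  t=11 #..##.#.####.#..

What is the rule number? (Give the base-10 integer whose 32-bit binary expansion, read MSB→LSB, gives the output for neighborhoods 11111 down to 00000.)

  #####|.  b31=0 t=3,i=13
  ####.|.  b30=0 t=3,i=15
  ###.#|#  b29=1 t=2,i=11
  ###..|#  b28=1 t=0,i=5
  ##.##|#  b27=1 t=1,i=0
  ##.#.|#  b26=1 t=2,i=12
  ##..#|.  b25=0 t=0,i=6
  ##...|.  b24=0 t=4,i=10
  #.###|.  b23=0 t=0,i=10
  #.##.|.  b22=0 t=1,i=1
  #.#.#|#  b21=1 t=1,i=7
  #.#..|#  b20=1 t=1,i=9
  #..##|.  b19=0 t=3,i=10
  #..#.|#  b18=1 t=0,i=7
  #...#|#  b17=1 t=0,i=1
  #....|.  b16=0 t=4,i=11
  .####|.  b15=0 t=3,i=12
  .###.|.  b14=0 t=0,i=4
  .##.#|.  b13=0 t=1,i=15
  .##..|.  b12=0 t=1,i=2
  .#.##|#  b11=1 t=0,i=9
  .#.#.|.  b10=0 t=1,i=6
  .#..#|#  b9=1 t=1,i=10
  .#...|.  b8=0 t=0,i=0
  ..###|.  b7=0 t=0,i=3
  ..##.|#  b6=1 t=5,i=12
  ..#.#|.  b5=0 t=0,i=8
  ..#..|#  b4=1 t=0,i=15
  ...##|#  b3=1 t=0,i=2
  ...#.|.  b2=0 t=2,i=3
  ....#|.  b1=0 t=4,i=14
  .....|#  b0=1 t=4,i=12
  bits 00111100001101100000101001011001 = 1010174553

1010174553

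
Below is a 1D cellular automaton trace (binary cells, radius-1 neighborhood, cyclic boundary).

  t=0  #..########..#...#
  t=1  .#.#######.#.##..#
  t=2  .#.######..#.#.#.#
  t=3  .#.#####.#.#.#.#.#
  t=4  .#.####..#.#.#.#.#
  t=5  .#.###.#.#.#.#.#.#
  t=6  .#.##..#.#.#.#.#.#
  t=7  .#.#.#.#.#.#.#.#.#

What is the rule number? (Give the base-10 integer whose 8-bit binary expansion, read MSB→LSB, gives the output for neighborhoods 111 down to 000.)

156

  [7] ### => #  t=0,i=4
  [6] ##. => .  t=0,i=0
  [5] #.# => .  t=1,i=0
  [4] #.. => #  t=0,i=1
  [3] .## => #  t=0,i=3
  [2] .#. => #  t=0,i=13
  [1] ..# => .  t=0,i=2
  [0] ... => .  t=0,i=15
  bits 10011100 = 156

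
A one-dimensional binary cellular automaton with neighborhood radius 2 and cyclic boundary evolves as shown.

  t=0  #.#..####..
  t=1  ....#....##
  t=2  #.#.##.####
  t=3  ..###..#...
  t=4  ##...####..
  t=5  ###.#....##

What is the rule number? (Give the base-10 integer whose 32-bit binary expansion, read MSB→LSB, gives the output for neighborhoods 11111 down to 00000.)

  #####|.  b31=0 t=2,i=9
  ####.|.  b30=0 t=0,i=7
  ###.#|.  b29=0 t=2,i=0
  ###..|.  b28=0 t=0,i=8
  ##.##|.  b27=0 t=2,i=6
  ##.#.|.  b26=0 t=2,i=1
  ##..#|#  b25=1 t=0,i=9
  ##...|#  b24=1 t=1,i=0
  #.###|#  b23=1 t=2,i=7
  #.##.|#  b22=1 t=2,i=4
  #.#.#|#  b21=1 t=2,i=2
  #.#..|.  b20=0 t=0,i=2
  #..##|#  b19=1 t=0,i=4
  #..#.|#  b18=1 t=0,i=10
  #...#|.  b17=0 t=4,i=3
  #....|.  b16=0 t=1,i=1
  .####|.  b15=0 t=0,i=6
  .###.|.  b14=0 t=3,i=3
  .##.#|.  b13=0 t=2,i=5
  .##..|#  b12=1 t=1,i=10
  .#.##|#  b11=1 t=2,i=3
  .#.#.|.  b10=0 t=0,i=1
  .#..#|.  b9=0 t=0,i=3
  .#...|#  b8=1 t=1,i=5
  ..###|.  b7=0 t=0,i=5
  ..##.|#  b6=1 t=1,i=9
  ..#.#|.  b5=0 t=0,i=0
  ..#..|#  b4=1 t=1,i=4
  ...##|#  b3=1 t=1,i=8
  ...#.|.  b2=0 t=1,i=3
  ....#|#  b1=1 t=1,i=2
  .....|.  b0=0 t=3,i=10
  bits 00000011111011000001100101011010 = 65804634

65804634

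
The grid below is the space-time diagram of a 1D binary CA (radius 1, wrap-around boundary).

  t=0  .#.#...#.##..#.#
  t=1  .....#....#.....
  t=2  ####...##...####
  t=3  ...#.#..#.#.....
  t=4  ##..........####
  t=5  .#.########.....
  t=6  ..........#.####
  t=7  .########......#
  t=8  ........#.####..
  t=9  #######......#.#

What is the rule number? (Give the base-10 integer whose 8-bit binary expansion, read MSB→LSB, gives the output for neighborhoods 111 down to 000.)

65

  ###|.  b7=0 t=2,i=0
  ##.|#  b6=1 t=0,i=10
  #.#|.  b5=0 t=0,i=0
  #..|.  b4=0 t=0,i=4
  .##|.  b3=0 t=0,i=9
  .#.|.  b2=0 t=0,i=1
  ..#|.  b1=0 t=0,i=6
  ...|#  b0=1 t=0,i=5
  bits 01000001 = 65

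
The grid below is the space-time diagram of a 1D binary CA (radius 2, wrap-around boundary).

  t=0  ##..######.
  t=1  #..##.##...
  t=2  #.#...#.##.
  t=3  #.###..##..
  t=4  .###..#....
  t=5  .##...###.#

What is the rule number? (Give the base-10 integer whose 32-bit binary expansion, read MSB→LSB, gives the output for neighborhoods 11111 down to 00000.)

2180729234

  [31] ##### => #  t=0,i=6
  [30] ####. => .  t=0,i=8
  [29] ###.# => .  t=0,i=9
  [28] ###.. => .  t=3,i=4
  [27] ##.## => .  t=0,i=10
  [26] ##.#. => .  t=2,i=10
  [25] ##..# => .  t=0,i=2
  [24] ##... => #  t=1,i=8
  [23] #.### => #  t=3,i=2
  [22] #.##. => #  t=0,i=0
  [21] #.#.# => #  t=2,i=0
  [20] #.#.. => #  t=2,i=2
  [19] #..## => #  t=0,i=3
  [18] #..#. => .  t=3,i=10
  [17] #...# => #  t=1,i=9
  [16] #.... => #  t=4,i=8
  [15] .#### => .  t=0,i=5
  [14] .###. => #  t=3,i=3
  [13] .##.# => .  t=1,i=4
  [12] .##.. => .  t=0,i=1
  [11] .#.## => #  t=2,i=7
  [10] .#.#. => .  t=2,i=1
  [9] .#..# => .  t=1,i=1
  [8] .#... => #  t=2,i=3
  [7] ..### => #  t=0,i=4
  [6] ..##. => .  t=1,i=3
  [5] ..#.# => .  t=2,i=6
  [4] ..#.. => #  t=1,i=0
  [3] ...## => .  t=4,i=0
  [2] ...#. => .  t=1,i=10
  [1] ....# => #  t=4,i=10
  [0] ..... => .  t=4,i=9
  bits 10000001111110110100100110010010 = 2180729234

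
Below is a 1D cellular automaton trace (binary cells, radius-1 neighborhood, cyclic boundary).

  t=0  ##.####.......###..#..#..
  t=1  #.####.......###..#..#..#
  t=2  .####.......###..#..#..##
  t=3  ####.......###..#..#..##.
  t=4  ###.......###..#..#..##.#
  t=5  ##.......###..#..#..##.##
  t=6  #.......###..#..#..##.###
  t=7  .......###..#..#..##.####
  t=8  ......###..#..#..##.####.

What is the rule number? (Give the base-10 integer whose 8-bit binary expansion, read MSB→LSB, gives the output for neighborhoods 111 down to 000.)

170

  ### -> #   bit 7 = 1  t=0,i=4
  ##. -> .   bit 6 = 0  t=0,i=1
  #.# -> #   bit 5 = 1  t=0,i=2
  #.. -> .   bit 4 = 0  t=0,i=7
  .## -> #   bit 3 = 1  t=0,i=0
  .#. -> .   bit 2 = 0  t=0,i=19
  ..# -> #   bit 1 = 1  t=0,i=13
  ... -> .   bit 0 = 0  t=0,i=8
  bits 10101010 = 170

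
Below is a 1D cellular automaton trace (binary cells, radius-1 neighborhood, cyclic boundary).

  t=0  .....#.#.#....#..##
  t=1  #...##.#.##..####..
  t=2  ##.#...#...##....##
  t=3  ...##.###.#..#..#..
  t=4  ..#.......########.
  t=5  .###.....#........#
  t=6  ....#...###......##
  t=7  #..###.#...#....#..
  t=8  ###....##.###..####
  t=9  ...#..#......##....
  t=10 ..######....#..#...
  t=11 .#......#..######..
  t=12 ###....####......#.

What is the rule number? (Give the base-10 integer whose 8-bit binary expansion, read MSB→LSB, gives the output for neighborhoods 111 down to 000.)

22

  ###|.  b7=0 t=1,i=14
  ##.|.  b6=0 t=0,i=18
  #.#|.  b5=0 t=0,i=6
  #..|#  b4=1 t=0,i=0
  .##|.  b3=0 t=0,i=17
  .#.|#  b2=1 t=0,i=5
  ..#|#  b1=1 t=0,i=4
  ...|.  b0=0 t=0,i=1
  bits 00010110 = 22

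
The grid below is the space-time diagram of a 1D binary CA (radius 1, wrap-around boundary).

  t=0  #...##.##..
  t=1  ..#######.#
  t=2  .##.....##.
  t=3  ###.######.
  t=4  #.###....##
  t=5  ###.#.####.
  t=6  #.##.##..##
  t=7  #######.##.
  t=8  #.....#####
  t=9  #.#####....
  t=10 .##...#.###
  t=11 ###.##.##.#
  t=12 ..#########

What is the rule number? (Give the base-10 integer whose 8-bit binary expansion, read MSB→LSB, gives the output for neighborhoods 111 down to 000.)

107

  ### -> .   bit 7 = 0  t=1,i=3
  ##. -> #   bit 6 = 1  t=0,i=5
  #.# -> #   bit 5 = 1  t=0,i=6
  #.. -> .   bit 4 = 0  t=0,i=1
  .## -> #   bit 3 = 1  t=0,i=4
  .#. -> .   bit 2 = 0  t=0,i=0
  ..# -> #   bit 1 = 1  t=0,i=3
  ... -> #   bit 0 = 1  t=0,i=2
  bits 01101011 = 107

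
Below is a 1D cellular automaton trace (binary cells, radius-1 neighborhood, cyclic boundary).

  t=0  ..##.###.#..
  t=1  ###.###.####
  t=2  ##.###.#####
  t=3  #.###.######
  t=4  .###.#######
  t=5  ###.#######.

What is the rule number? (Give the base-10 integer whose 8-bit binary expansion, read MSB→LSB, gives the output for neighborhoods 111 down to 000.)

191

  [7] ### => #  t=0,i=6
  [6] ##. => .  t=0,i=3
  [5] #.# => #  t=0,i=4
  [4] #.. => #  t=0,i=10
  [3] .## => #  t=0,i=2
  [2] .#. => #  t=0,i=9
  [1] ..# => #  t=0,i=1
  [0] ... => #  t=0,i=0
  bits 10111111 = 191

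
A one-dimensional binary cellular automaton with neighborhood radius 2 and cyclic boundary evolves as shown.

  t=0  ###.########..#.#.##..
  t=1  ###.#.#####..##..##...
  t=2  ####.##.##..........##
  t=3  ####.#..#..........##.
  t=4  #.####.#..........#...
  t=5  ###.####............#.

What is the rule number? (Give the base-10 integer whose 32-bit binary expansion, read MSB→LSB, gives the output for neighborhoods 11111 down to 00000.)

  [31] ##### => #  t=0,i=6
  [30] ####. => #  t=0,i=10
  [29] ###.# => #  t=0,i=2
  [28] ###.. => .  t=0,i=11
  [27] ##.## => .  t=0,i=3
  [26] ##.#. => #  t=1,i=3
  [25] ##..# => .  t=0,i=12
  [24] ##... => .  t=1,i=19
  [23] #.### => #  t=0,i=4
  [22] #.##. => #  t=0,i=18
  [21] #.#.# => .  t=0,i=16
  [20] #.#.. => #  t=3,i=5
  [19] #..## => .  t=0,i=21
  [18] #..#. => #  t=0,i=13
  [17] #...# => #  t=1,i=20
  [16] #.... => .  t=2,i=11
  [15] .#### => .  t=0,i=5
  [14] .###. => #  t=0,i=1
  [13] .##.# => .  t=2,i=6
  [12] .##.. => .  t=0,i=19
  [11] .#.## => #  t=0,i=17
  [10] .#.#. => .  t=0,i=15
  [9] .#..# => .  t=3,i=6
  [8] .#... => .  t=3,i=9
  [7] ..### => #  t=0,i=0
  [6] ..##. => .  t=1,i=13
  [5] ..#.# => #  t=0,i=14
  [4] ..#.. => .  t=3,i=8
  [3] ...## => #  t=1,i=21
  [2] ...#. => .  t=4,i=17
  [1] ....# => .  t=2,i=18
  [0] ..... => .  t=2,i=12
  bits 11100100110101100100100010101000 = 3839248552

3839248552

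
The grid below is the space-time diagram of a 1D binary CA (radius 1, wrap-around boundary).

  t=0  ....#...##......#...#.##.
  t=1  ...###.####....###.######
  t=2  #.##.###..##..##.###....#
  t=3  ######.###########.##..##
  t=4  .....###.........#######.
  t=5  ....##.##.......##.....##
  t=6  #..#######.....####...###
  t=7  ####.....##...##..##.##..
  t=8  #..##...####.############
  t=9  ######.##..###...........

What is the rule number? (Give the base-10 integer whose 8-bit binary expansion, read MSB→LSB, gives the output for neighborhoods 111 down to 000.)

126

  nb ###: next=.  (t=1,i=4, bit7=0)
  nb ##.: next=#  (t=0,i=9, bit6=1)
  nb #.#: next=#  (t=0,i=21, bit5=1)
  nb #..: next=#  (t=0,i=5, bit4=1)
  nb .##: next=#  (t=0,i=8, bit3=1)
  nb .#.: next=#  (t=0,i=4, bit2=1)
  nb ..#: next=#  (t=0,i=3, bit1=1)
  nb ...: next=.  (t=0,i=0, bit0=0)
  bits 01111110 = 126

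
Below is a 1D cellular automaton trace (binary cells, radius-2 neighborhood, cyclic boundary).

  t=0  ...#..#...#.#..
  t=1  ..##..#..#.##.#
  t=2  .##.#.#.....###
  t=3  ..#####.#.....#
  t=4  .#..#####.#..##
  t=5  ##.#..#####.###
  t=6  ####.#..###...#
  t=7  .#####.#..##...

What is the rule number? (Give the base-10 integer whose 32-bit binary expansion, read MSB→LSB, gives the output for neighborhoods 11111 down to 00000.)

4147717204

  #####|#  b31=1 t=3,i=4
  ####.|#  b30=1 t=3,i=5
  ###.#|#  b29=1 t=2,i=14
  ###..|#  b28=1 t=6,i=10
  ##.##|.  b27=0 t=2,i=0
  ##.#.|#  b26=1 t=1,i=13
  ##..#|#  b25=1 t=1,i=4
  ##...|#  b24=1 t=6,i=11
  #.###|.  b23=0 t=5,i=12
  #.##.|.  b22=0 t=1,i=11
  #.#.#|#  b21=1 t=2,i=4
  #.#..|#  b20=1 t=0,i=12
  #..##|#  b19=1 t=1,i=1
  #..#.|.  b18=0 t=0,i=5
  #...#|.  b17=0 t=0,i=8
  #....|#  b16=1 t=0,i=14
  .####|.  b15=0 t=3,i=3
  .###.|.  b14=0 t=2,i=13
  .##.#|#  b13=1 t=1,i=12
  .##..|.  b12=0 t=1,i=3
  .#.##|.  b11=0 t=1,i=10
  .#.#.|#  b10=1 t=0,i=11
  .#..#|.  b9=0 t=0,i=4
  .#...|.  b8=0 t=0,i=7
  ..###|.  b7=0 t=2,i=12
  ..##.|#  b6=1 t=1,i=2
  ..#.#|.  b5=0 t=0,i=10
  ..#..|#  b4=1 t=0,i=3
  ...##|.  b3=0 t=2,i=11
  ...#.|#  b2=1 t=0,i=2
  ....#|.  b1=0 t=0,i=1
  .....|.  b0=0 t=0,i=0
  bits 11110111001110010010010001010100 = 4147717204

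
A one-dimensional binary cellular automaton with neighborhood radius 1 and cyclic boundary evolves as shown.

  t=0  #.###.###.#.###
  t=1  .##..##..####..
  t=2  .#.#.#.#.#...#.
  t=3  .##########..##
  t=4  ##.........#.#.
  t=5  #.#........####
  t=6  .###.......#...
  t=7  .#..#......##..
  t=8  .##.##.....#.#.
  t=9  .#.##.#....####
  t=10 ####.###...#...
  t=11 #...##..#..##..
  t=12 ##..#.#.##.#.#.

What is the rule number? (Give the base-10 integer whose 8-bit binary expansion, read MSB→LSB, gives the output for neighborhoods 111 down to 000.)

  ### -> .   bit 7 = 0  t=0,i=3
  ##. -> .   bit 6 = 0  t=0,i=0
  #.# -> #   bit 5 = 1  t=0,i=1
  #.. -> #   bit 4 = 1  t=1,i=3
  .## -> #   bit 3 = 1  t=0,i=2
  .#. -> #   bit 2 = 1  t=0,i=10
  ..# -> .   bit 1 = 0  t=1,i=0
  ... -> .   bit 0 = 0  t=1,i=14
  bits 00111100 = 60

60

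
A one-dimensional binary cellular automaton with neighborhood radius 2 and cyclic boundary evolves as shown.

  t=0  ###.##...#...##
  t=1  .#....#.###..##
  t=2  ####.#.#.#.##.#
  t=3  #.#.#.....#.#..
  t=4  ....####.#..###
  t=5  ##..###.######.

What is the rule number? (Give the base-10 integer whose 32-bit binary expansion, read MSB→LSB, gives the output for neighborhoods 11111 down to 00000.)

1193143189

  #####|.  b31=0 t=0,i=0
  ####.|#  b30=1 t=0,i=1
  ###.#|.  b29=0 t=0,i=2
  ###..|.  b28=0 t=1,i=10
  ##.##|.  b27=0 t=0,i=3
  ##.#.|#  b26=1 t=1,i=0
  ##..#|#  b25=1 t=1,i=11
  ##...|#  b24=1 t=0,i=6
  #.###|.  b23=0 t=1,i=8
  #.##.|.  b22=0 t=0,i=4
  #.#.#|.  b21=0 t=2,i=5
  #.#..|#  b20=1 t=1,i=1
  #..##|#  b19=1 t=1,i=12
  #..#.|#  b18=1 t=3,i=14
  #...#|.  b17=0 t=0,i=7
  #....|#  b16=1 t=1,i=3
  .####|#  b15=1 t=0,i=14
  .###.|#  b14=1 t=1,i=9
  .##.#|#  b13=1 t=1,i=14
  .##..|.  b12=0 t=0,i=5
  .#.##|#  b11=1 t=1,i=7
  .#.#.|.  b10=0 t=2,i=6
  .#..#|#  b9=1 t=3,i=13
  .#...|#  b8=1 t=0,i=10
  ..###|#  b7=1 t=0,i=13
  ..##.|.  b6=0 t=1,i=13
  ..#.#|.  b5=0 t=1,i=6
  ..#..|#  b4=1 t=0,i=9
  ...##|.  b3=0 t=0,i=12
  ...#.|#  b2=1 t=0,i=8
  ....#|.  b1=0 t=1,i=4
  .....|#  b0=1 t=3,i=7
  bits 01000111000111011110101110010101 = 1193143189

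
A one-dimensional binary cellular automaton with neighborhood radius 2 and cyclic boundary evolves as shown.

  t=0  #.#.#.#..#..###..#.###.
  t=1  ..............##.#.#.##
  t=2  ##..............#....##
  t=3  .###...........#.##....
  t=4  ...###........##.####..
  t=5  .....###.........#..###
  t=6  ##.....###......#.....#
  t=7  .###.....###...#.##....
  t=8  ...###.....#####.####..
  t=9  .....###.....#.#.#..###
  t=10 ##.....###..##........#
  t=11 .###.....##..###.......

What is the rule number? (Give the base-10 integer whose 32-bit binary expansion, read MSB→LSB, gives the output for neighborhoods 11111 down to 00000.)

  #####|#  b31=1 t=8,i=13
  ####.|.  b30=0 t=2,i=0
  ###.#|#  b29=1 t=0,i=21
  ###..|#  b28=1 t=0,i=14
  ##.##|.  b27=0 t=4,i=16
  ##.#.|#  b26=1 t=0,i=22
  ##..#|#  b25=1 t=0,i=15
  ##...|#  b24=1 t=1,i=0
  #.###|#  b23=1 t=0,i=19
  #.##.|#  b22=1 t=1,i=21
  #.#.#|.  b21=0 t=0,i=0
  #.#..|.  b20=0 t=0,i=6
  #..##|.  b19=0 t=0,i=11
  #..#.|.  b18=0 t=0,i=8
  #...#|#  b17=1 t=7,i=13
  #....|#  b16=1 t=1,i=1
  .####|.  b15=0 t=2,i=22
  .###.|.  b14=0 t=0,i=13
  .##.#|.  b13=0 t=1,i=15
  .##..|#  b12=1 t=1,i=22
  .#.##|.  b11=0 t=0,i=18
  .#.#.|.  b10=0 t=0,i=1
  .#..#|.  b9=0 t=0,i=7
  .#...|#  b8=1 t=2,i=17
  ..###|.  b7=0 t=0,i=12
  ..##.|.  b6=0 t=1,i=14
  ..#.#|#  b5=1 t=0,i=17
  ..#..|.  b4=0 t=0,i=9
  ...##|.  b3=0 t=1,i=13
  ...#.|#  b2=1 t=2,i=15
  ....#|.  b1=0 t=1,i=12
  .....|.  b0=0 t=1,i=2
  bits 10110111110000110001000100100100 = 3083014436

3083014436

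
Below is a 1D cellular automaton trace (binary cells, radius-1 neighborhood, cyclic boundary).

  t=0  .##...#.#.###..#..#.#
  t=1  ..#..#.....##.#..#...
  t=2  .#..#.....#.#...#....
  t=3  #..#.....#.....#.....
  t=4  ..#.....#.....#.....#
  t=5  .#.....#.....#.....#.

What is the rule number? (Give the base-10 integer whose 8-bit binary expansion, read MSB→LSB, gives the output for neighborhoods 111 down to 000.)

194

  ###|#  b7=1 t=0,i=11
  ##.|#  b6=1 t=0,i=2
  #.#|.  b5=0 t=0,i=0
  #..|.  b4=0 t=0,i=3
  .##|.  b3=0 t=0,i=1
  .#.|.  b2=0 t=0,i=6
  ..#|#  b1=1 t=0,i=5
  ...|.  b0=0 t=0,i=4
  bits 11000010 = 194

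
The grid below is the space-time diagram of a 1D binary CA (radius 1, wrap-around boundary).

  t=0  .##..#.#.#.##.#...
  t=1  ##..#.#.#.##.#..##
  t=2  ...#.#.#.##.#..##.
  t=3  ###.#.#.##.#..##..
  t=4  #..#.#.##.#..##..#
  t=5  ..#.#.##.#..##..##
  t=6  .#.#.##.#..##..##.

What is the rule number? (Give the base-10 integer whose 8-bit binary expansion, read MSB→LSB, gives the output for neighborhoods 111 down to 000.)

43

  nb ###: next=.  (t=1,i=0, bit7=0)
  nb ##.: next=.  (t=0,i=2, bit6=0)
  nb #.#: next=#  (t=0,i=6, bit5=1)
  nb #..: next=.  (t=0,i=3, bit4=0)
  nb .##: next=#  (t=0,i=1, bit3=1)
  nb .#.: next=.  (t=0,i=5, bit2=0)
  nb ..#: next=#  (t=0,i=0, bit1=1)
  nb ...: next=#  (t=0,i=16, bit0=1)
  bits 00101011 = 43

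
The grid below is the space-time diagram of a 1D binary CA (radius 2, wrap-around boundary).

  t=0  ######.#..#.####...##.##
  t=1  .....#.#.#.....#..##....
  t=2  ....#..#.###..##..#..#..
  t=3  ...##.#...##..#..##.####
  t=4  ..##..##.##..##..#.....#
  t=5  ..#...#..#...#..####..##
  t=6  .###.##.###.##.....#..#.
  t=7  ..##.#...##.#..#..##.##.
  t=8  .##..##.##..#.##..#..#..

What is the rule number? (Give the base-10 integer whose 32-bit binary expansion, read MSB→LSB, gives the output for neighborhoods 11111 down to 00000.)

  ##### -> .   bit 31 = 0  t=0,i=0
  ####. -> .   bit 30 = 0  t=0,i=4
  ###.# -> #   bit 29 = 1  t=0,i=5
  ###.. -> #   bit 28 = 1  t=0,i=15
  ##.## -> .   bit 27 = 0  t=0,i=21
  ##.#. -> .   bit 26 = 0  t=0,i=6
  ##..# -> .   bit 25 = 0  t=2,i=12
  ##... -> .   bit 24 = 0  t=0,i=16
  #.### -> .   bit 23 = 0  t=0,i=12
  #.##. -> #   bit 22 = 1  t=4,i=9
  #.#.# -> #   bit 21 = 1  t=1,i=7
  #.#.. -> #   bit 20 = 1  t=0,i=7
  #..## -> .   bit 19 = 0  t=1,i=17
  #..#. -> #   bit 18 = 1  t=0,i=9
  #...# -> .   bit 17 = 0  t=0,i=17
  #.... -> #   bit 16 = 1  t=1,i=11
  .#### -> .   bit 15 = 0  t=0,i=13
  .###. -> #   bit 14 = 1  t=2,i=10
  .##.# -> .   bit 13 = 0  t=0,i=20
  .##.. -> .   bit 12 = 0  t=1,i=19
  .#.## -> .   bit 11 = 0  t=0,i=11
  .#.#. -> .   bit 10 = 0  t=1,i=6
  .#..# -> .   bit 9 = 0  t=0,i=8
  .#... -> #   bit 8 = 1  t=1,i=10
  ..### -> .   bit 7 = 0  t=5,i=16
  ..##. -> #   bit 6 = 1  t=0,i=19
  ..#.# -> .   bit 5 = 0  t=0,i=10
  ..#.. -> #   bit 4 = 1  t=1,i=15
  ...## -> #   bit 3 = 1  t=0,i=18
  ...#. -> #   bit 2 = 1  t=1,i=4
  ....# -> .   bit 1 = 0  t=1,i=3
  ..... -> .   bit 0 = 0  t=1,i=0
  bits 00110000011101010100000101011100 = 812990812

812990812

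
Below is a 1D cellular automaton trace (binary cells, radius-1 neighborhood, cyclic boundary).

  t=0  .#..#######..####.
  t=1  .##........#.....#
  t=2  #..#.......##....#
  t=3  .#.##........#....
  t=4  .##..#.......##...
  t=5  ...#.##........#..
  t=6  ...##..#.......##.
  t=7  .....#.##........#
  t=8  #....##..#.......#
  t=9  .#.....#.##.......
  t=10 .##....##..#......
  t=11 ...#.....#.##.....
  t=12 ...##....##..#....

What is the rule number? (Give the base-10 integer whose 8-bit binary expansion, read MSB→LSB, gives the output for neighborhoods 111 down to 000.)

52

  [7] ### => .  t=0,i=5
  [6] ##. => .  t=0,i=10
  [5] #.# => #  t=1,i=0
  [4] #.. => #  t=0,i=2
  [3] .## => .  t=0,i=4
  [2] .#. => #  t=0,i=1
  [1] ..# => .  t=0,i=0
  [0] ... => .  t=1,i=4
  bits 00110100 = 52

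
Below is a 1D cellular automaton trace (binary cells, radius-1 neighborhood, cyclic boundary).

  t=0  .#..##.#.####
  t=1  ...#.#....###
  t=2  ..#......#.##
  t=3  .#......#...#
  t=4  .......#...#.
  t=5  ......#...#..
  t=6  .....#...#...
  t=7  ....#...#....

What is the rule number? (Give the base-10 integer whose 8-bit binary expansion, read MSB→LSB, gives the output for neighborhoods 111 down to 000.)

194

  nb ###: next=#  (t=0,i=10, bit7=1)
  nb ##.: next=#  (t=0,i=5, bit6=1)
  nb #.#: next=.  (t=0,i=0, bit5=0)
  nb #..: next=.  (t=0,i=2, bit4=0)
  nb .##: next=.  (t=0,i=4, bit3=0)
  nb .#.: next=.  (t=0,i=1, bit2=0)
  nb ..#: next=#  (t=0,i=3, bit1=1)
  nb ...: next=.  (t=1,i=1, bit0=0)
  bits 11000010 = 194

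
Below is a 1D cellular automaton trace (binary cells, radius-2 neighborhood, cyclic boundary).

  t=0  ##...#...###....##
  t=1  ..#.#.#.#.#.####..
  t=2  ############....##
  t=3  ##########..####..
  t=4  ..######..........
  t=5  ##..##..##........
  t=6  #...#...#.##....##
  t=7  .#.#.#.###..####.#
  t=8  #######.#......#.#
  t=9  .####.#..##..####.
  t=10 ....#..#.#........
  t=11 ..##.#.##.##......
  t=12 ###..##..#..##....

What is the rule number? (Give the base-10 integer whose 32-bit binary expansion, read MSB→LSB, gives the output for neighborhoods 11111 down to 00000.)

2837532526

  ##### -> #   bit 31 = 1  t=2,i=0
  ####. -> .   bit 30 = 0  t=0,i=0
  ###.# -> #   bit 29 = 1  t=7,i=15
  ###.. -> .   bit 28 = 0  t=0,i=1
  ##.## -> #   bit 27 = 1  t=11,i=9
  ##.#. -> .   bit 26 = 0  t=7,i=16
  ##..# -> .   bit 25 = 0  t=3,i=10
  ##... -> #   bit 24 = 1  t=0,i=2
  #.### -> .   bit 23 = 0  t=1,i=12
  #.##. -> .   bit 22 = 0  t=6,i=10
  #.#.# -> #   bit 21 = 1  t=1,i=4
  #.#.. -> .   bit 20 = 0  t=8,i=8
  #..## -> .   bit 19 = 0  t=3,i=11
  #..#. -> .   bit 18 = 0  t=10,i=6
  #...# -> .   bit 17 = 0  t=0,i=3
  #.... -> #   bit 16 = 1  t=0,i=13
  .#### -> .   bit 15 = 0  t=0,i=17
  .###. -> #   bit 14 = 1  t=0,i=10
  .##.# -> .   bit 13 = 0  t=11,i=3
  .##.. -> .   bit 12 = 0  t=5,i=1
  .#.## -> #   bit 11 = 1  t=1,i=11
  .#.#. -> #   bit 10 = 1  t=1,i=3
  .#..# -> #   bit 9 = 1  t=9,i=7
  .#... -> #   bit 8 = 1  t=0,i=6
  ..### -> .   bit 7 = 0  t=0,i=9
  ..##. -> #   bit 6 = 1  t=5,i=0
  ..#.# -> #   bit 5 = 1  t=1,i=2
  ..#.. -> .   bit 4 = 0  t=0,i=5
  ...## -> #   bit 3 = 1  t=0,i=8
  ...#. -> #   bit 2 = 1  t=0,i=4
  ....# -> #   bit 1 = 1  t=0,i=14
  ..... -> .   bit 0 = 0  t=4,i=10
  bits 10101001001000010100111101101110 = 2837532526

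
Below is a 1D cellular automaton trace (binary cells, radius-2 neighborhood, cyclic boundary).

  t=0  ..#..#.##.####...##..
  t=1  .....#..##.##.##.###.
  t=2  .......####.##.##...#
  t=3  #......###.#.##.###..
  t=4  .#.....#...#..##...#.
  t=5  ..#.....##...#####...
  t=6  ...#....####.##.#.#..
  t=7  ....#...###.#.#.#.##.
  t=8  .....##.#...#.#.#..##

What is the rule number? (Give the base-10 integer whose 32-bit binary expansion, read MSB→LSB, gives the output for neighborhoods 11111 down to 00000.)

1262137824

  #####|.  b31=0 t=5,i=15
  ####.|#  b30=1 t=0,i=12
  ###.#|.  b29=0 t=2,i=10
  ###..|.  b28=0 t=0,i=13
  ##.##|#  b27=1 t=0,i=9
  ##.#.|.  b26=0 t=3,i=10
  ##..#|#  b25=1 t=3,i=19
  ##...|#  b24=1 t=0,i=14
  #.###|.  b23=0 t=0,i=10
  #.##.|.  b22=0 t=0,i=7
  #.#.#|#  b21=1 t=3,i=11
  #.#..|#  b20=1 t=6,i=18
  #..##|#  b19=1 t=1,i=7
  #..#.|.  b18=0 t=0,i=4
  #...#|#  b17=1 t=0,i=15
  #....|.  b16=0 t=0,i=20
  .####|#  b15=1 t=0,i=11
  .###.|.  b14=0 t=1,i=18
  .##.#|#  b13=1 t=0,i=8
  .##..|#  b12=1 t=0,i=18
  .#.##|.  b11=0 t=0,i=6
  .#.#.|.  b10=0 t=6,i=17
  .#..#|.  b9=0 t=0,i=3
  .#...|#  b8=1 t=2,i=0
  ..###|#  b7=1 t=2,i=7
  ..##.|#  b6=1 t=0,i=17
  ..#.#|#  b5=1 t=0,i=5
  ..#..|.  b4=0 t=0,i=2
  ...##|.  b3=0 t=0,i=16
  ...#.|.  b2=0 t=0,i=1
  ....#|.  b1=0 t=0,i=0
  .....|.  b0=0 t=1,i=1
  bits 01001011001110101011000111100000 = 1262137824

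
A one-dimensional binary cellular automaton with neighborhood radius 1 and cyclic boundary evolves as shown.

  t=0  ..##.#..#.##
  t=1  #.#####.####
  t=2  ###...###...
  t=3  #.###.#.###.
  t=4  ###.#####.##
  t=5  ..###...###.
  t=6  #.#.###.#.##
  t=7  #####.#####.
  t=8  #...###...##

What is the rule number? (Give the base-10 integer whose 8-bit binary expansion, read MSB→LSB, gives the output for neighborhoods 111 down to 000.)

125

  ###|.  b7=0 t=1,i=3
  ##.|#  b6=1 t=0,i=3
  #.#|#  b5=1 t=0,i=4
  #..|#  b4=1 t=0,i=0
  .##|#  b3=1 t=0,i=2
  .#.|#  b2=1 t=0,i=5
  ..#|.  b1=0 t=0,i=1
  ...|#  b0=1 t=2,i=4
  bits 01111101 = 125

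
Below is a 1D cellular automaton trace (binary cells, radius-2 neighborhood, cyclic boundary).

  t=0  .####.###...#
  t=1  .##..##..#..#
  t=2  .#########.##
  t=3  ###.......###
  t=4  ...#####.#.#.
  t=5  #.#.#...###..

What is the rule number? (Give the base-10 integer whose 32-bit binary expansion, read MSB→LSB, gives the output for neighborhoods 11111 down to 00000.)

  #####|.  b31=0 t=2,i=3
  ####.|.  b30=0 t=0,i=3
  ###.#|.  b29=0 t=0,i=4
  ###..|.  b28=0 t=0,i=8
  ##.##|#  b27=1 t=0,i=5
  ##.#.|#  b26=1 t=4,i=8
  ##..#|#  b25=1 t=1,i=3
  ##...|#  b24=1 t=0,i=9
  #.###|#  b23=1 t=0,i=1
  #.##.|#  b22=1 t=1,i=1
  #.#.#|#  b21=1 t=4,i=9
  #.#..|.  b20=0 t=4,i=11
  #..##|#  b19=1 t=1,i=4
  #..#.|#  b18=1 t=1,i=8
  #...#|.  b17=0 t=0,i=10
  #....|#  b16=1 t=3,i=4
  .####|#  b15=1 t=0,i=2
  .###.|.  b14=0 t=0,i=7
  .##.#|#  b13=1 t=2,i=12
  .##..|#  b12=1 t=1,i=2
  .#.##|.  b11=0 t=0,i=0
  .#.#.|#  b10=1 t=4,i=10
  .#..#|.  b9=0 t=1,i=10
  .#...|.  b8=0 t=4,i=12
  ..###|.  b7=0 t=3,i=10
  ..##.|#  b6=1 t=1,i=5
  ..#.#|#  b5=1 t=0,i=12
  ..#..|#  b4=1 t=1,i=9
  ...##|#  b3=1 t=3,i=9
  ...#.|.  b2=0 t=0,i=11
  ....#|.  b1=0 t=3,i=8
  .....|#  b0=1 t=3,i=5
  bits 00001111111011011011010001111001 = 267236473

267236473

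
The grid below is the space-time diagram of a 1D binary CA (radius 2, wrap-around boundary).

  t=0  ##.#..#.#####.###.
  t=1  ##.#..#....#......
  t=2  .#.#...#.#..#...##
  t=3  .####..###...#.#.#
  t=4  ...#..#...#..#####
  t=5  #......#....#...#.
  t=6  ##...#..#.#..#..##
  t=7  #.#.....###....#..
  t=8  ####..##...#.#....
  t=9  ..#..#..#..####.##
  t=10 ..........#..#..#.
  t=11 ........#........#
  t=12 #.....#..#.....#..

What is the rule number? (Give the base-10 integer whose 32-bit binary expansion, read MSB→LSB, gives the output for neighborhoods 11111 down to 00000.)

  [31] ##### => .  t=0,i=10
  [30] ####. => #  t=0,i=11
  [29] ###.# => .  t=0,i=12
  [28] ###.. => .  t=3,i=4
  [27] ##.## => .  t=0,i=13
  [26] ##.#. => .  t=0,i=2
  [25] ##..# => .  t=3,i=5
  [24] ##... => #  t=3,i=10
  [23] #.### => .  t=0,i=8
  [22] #.##. => #  t=0,i=0
  [21] #.#.# => #  t=2,i=1
  [20] #.#.. => #  t=0,i=3
  [19] #..## => #  t=3,i=6
  [18] #..#. => .  t=0,i=5
  [17] #...# => .  t=2,i=5
  [16] #.... => .  t=1,i=8
  [15] .#### => .  t=0,i=9
  [14] .###. => .  t=0,i=15
  [13] .##.# => #  t=0,i=1
  [12] .##.. => .  t=8,i=7
  [11] .#.## => .  t=0,i=7
  [10] .#.#. => #  t=2,i=2
  [9] .#..# => .  t=0,i=4
  [8] .#... => #  t=1,i=7
  [7] ..### => .  t=3,i=7
  [6] ..##. => .  t=1,i=0
  [5] ..#.# => #  t=0,i=6
  [4] ..#.. => .  t=1,i=6
  [3] ...## => #  t=1,i=17
  [2] ...#. => .  t=1,i=10
  [1] ....# => #  t=1,i=9
  [0] ..... => .  t=1,i=14
  bits 01000001011110000010010100101010 = 1098392874

1098392874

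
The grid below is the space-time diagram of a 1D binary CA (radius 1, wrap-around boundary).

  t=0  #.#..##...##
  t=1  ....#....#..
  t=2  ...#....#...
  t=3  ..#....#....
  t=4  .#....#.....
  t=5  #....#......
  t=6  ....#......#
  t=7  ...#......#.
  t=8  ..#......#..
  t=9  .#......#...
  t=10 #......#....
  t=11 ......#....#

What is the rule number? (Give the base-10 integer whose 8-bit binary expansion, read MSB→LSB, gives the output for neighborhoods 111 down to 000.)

2

  ### -> .   bit 7 = 0  t=0,i=11
  ##. -> .   bit 6 = 0  t=0,i=0
  #.# -> .   bit 5 = 0  t=0,i=1
  #.. -> .   bit 4 = 0  t=0,i=3
  .## -> .   bit 3 = 0  t=0,i=5
  .#. -> .   bit 2 = 0  t=0,i=2
  ..# -> #   bit 1 = 1  t=0,i=4
  ... -> .   bit 0 = 0  t=0,i=8
  bits 00000010 = 2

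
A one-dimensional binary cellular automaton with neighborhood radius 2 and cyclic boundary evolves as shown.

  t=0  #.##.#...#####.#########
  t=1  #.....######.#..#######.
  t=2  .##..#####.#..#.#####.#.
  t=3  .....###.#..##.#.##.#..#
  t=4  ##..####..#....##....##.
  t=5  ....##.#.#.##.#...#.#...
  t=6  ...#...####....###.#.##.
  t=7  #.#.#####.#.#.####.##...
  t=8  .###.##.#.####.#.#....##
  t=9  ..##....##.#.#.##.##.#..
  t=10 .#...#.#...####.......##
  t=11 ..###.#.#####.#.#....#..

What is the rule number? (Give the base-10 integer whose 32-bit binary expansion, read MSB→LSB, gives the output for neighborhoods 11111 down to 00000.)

2955399052

  #####|#  b31=1 t=0,i=11
  ####.|.  b30=0 t=0,i=12
  ###.#|#  b29=1 t=0,i=0
  ###..|#  b28=1 t=4,i=7
  ##.##|.  b27=0 t=0,i=1
  ##.#.|.  b26=0 t=0,i=4
  ##..#|.  b25=0 t=2,i=3
  ##...|.  b24=0 t=4,i=17
  #.###|.  b23=0 t=0,i=15
  #.##.|.  b22=0 t=0,i=2
  #.#.#|#  b21=1 t=3,i=15
  #.#..|.  b20=0 t=0,i=5
  #..##|.  b19=0 t=1,i=15
  #..#.|#  b18=1 t=2,i=13
  #...#|#  b17=1 t=0,i=7
  #....|#  b16=1 t=1,i=2
  .####|#  b15=1 t=0,i=10
  .###.|#  b14=1 t=3,i=6
  .##.#|.  b13=0 t=0,i=3
  .##..|.  b12=0 t=2,i=2
  .#.##|#  b11=1 t=2,i=15
  .#.#.|#  b10=1 t=5,i=8
  .#..#|#  b9=1 t=1,i=14
  .#...|#  b8=1 t=0,i=6
  ..###|#  b7=1 t=0,i=9
  ..##.|.  b6=0 t=2,i=1
  ..#.#|.  b5=0 t=2,i=14
  ..#..|.  b4=0 t=3,i=23
  ...##|#  b3=1 t=0,i=8
  ...#.|#  b2=1 t=5,i=17
  ....#|.  b1=0 t=1,i=4
  .....|.  b0=0 t=1,i=3
  bits 10110000001001111100111110001100 = 2955399052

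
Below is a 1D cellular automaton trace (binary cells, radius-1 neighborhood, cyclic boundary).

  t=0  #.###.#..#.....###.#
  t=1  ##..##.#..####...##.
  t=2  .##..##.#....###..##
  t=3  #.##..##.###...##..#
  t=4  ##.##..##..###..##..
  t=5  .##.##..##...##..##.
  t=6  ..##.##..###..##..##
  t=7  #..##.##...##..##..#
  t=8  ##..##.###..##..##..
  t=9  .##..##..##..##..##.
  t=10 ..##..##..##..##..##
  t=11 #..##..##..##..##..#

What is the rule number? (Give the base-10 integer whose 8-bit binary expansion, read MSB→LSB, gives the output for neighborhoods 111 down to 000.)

113

  ###|.  b7=0 t=0,i=3
  ##.|#  b6=1 t=0,i=0
  #.#|#  b5=1 t=0,i=1
  #..|#  b4=1 t=0,i=7
  .##|.  b3=0 t=0,i=2
  .#.|.  b2=0 t=0,i=6
  ..#|.  b1=0 t=0,i=8
  ...|#  b0=1 t=0,i=11
  bits 01110001 = 113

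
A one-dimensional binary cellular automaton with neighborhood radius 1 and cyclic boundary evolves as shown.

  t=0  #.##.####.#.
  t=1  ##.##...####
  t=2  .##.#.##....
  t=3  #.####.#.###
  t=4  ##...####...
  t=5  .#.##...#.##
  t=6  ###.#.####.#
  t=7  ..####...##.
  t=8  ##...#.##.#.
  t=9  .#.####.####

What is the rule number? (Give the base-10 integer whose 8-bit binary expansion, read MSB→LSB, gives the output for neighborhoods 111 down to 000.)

  ###|.  b7=0 t=0,i=6
  ##.|#  b6=1 t=0,i=3
  #.#|#  b5=1 t=0,i=1
  #..|.  b4=0 t=1,i=5
  .##|.  b3=0 t=0,i=2
  .#.|#  b2=1 t=0,i=0
  ..#|#  b1=1 t=1,i=7
  ...|#  b0=1 t=1,i=6
  bits 01100111 = 103

103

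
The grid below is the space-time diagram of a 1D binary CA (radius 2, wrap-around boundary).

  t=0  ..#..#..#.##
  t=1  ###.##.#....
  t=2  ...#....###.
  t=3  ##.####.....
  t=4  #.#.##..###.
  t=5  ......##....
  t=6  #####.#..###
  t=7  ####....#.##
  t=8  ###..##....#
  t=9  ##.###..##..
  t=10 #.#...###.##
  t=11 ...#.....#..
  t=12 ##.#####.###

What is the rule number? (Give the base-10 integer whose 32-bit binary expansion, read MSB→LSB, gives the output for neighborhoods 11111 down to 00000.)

  nb #####: next=#  (t=6,i=0, bit31=1)
  nb ####.: next=#  (t=3,i=5, bit30=1)
  nb ###.#: next=.  (t=1,i=2, bit29=0)
  nb ###..: next=.  (t=2,i=10, bit28=0)
  nb ##.##: next=#  (t=1,i=3, bit27=1)
  nb ##.#.: next=.  (t=1,i=6, bit26=0)
  nb ##..#: next=#  (t=0,i=0, bit25=1)
  nb ##...: next=.  (t=2,i=11, bit24=0)
  nb #.###: next=.  (t=3,i=3, bit23=0)
  nb #.##.: next=.  (t=0,i=10, bit22=0)
  nb #.#.#: next=.  (t=4,i=0, bit21=0)
  nb #.#..: next=.  (t=1,i=7, bit20=0)
  nb #..##: next=#  (t=4,i=7, bit19=1)
  nb #..#.: next=#  (t=0,i=1, bit18=1)
  nb #...#: next=.  (t=10,i=4, bit17=0)
  nb #....: next=#  (t=1,i=9, bit16=1)
  nb .####: next=#  (t=3,i=4, bit15=1)
  nb .###.: next=.  (t=1,i=1, bit14=0)
  nb .##.#: next=.  (t=1,i=5, bit13=0)
  nb .##..: next=.  (t=0,i=11, bit12=0)
  nb .#.##: next=.  (t=0,i=9, bit11=0)
  nb .#.#.: next=.  (t=4,i=1, bit10=0)
  nb .#..#: next=.  (t=0,i=3, bit9=0)
  nb .#...: next=#  (t=1,i=8, bit8=1)
  nb ..###: next=.  (t=1,i=0, bit7=0)
  nb ..##.: next=#  (t=3,i=0, bit6=1)
  nb ..#.#: next=.  (t=0,i=8, bit5=0)
  nb ..#..: next=#  (t=0,i=2, bit4=1)
  nb ...##: next=.  (t=1,i=11, bit3=0)
  nb ...#.: next=.  (t=2,i=2, bit2=0)
  nb ....#: next=#  (t=1,i=10, bit1=1)
  nb .....: next=#  (t=3,i=9, bit0=1)
  bits 11001010000011011000000101010011 = 3389882707

3389882707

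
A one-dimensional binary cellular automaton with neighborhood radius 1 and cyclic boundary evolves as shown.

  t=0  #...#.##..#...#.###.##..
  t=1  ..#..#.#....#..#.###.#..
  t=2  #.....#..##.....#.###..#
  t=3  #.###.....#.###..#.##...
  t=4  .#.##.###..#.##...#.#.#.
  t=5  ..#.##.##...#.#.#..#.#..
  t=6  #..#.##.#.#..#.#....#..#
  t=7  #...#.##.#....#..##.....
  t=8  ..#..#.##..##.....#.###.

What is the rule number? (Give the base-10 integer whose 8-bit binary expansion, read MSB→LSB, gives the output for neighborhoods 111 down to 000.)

  nb ###: next=#  (t=0,i=17, bit7=1)
  nb ##.: next=#  (t=0,i=7, bit6=1)
  nb #.#: next=#  (t=0,i=5, bit5=1)
  nb #..: next=.  (t=0,i=1, bit4=0)
  nb .##: next=.  (t=0,i=6, bit3=0)
  nb .#.: next=.  (t=0,i=0, bit2=0)
  nb ..#: next=.  (t=0,i=3, bit1=0)
  nb ...: next=#  (t=0,i=2, bit0=1)
  bits 11100001 = 225

225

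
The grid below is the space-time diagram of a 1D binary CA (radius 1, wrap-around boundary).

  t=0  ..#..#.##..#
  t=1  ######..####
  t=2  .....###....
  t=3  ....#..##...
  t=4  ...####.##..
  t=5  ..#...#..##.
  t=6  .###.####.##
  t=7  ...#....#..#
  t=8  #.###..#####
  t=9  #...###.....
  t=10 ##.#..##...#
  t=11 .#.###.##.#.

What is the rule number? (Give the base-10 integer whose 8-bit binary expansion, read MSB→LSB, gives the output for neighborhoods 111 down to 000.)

86

  ###|.  b7=0 t=1,i=0
  ##.|#  b6=1 t=0,i=8
  #.#|.  b5=0 t=0,i=6
  #..|#  b4=1 t=0,i=0
  .##|.  b3=0 t=0,i=7
  .#.|#  b2=1 t=0,i=2
  ..#|#  b1=1 t=0,i=1
  ...|.  b0=0 t=2,i=0
  bits 01010110 = 86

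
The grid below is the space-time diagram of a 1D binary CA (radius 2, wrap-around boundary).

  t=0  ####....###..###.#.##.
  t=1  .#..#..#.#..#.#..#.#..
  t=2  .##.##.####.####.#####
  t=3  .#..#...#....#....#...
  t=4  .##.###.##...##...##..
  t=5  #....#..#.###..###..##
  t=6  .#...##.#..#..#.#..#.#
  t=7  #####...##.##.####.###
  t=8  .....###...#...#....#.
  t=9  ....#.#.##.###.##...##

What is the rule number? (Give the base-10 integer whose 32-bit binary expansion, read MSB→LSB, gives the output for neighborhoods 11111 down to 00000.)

  ##### -> .   bit 31 = 0  t=2,i=19
  ####. -> .   bit 30 = 0  t=0,i=2
  ###.# -> .   bit 29 = 0  t=0,i=15
  ###.. -> .   bit 28 = 0  t=0,i=3
  ##.## -> .   bit 27 = 0  t=0,i=21
  ##.#. -> .   bit 26 = 0  t=0,i=16
  ##..# -> .   bit 25 = 0  t=0,i=11
  ##... -> #   bit 24 = 1  t=0,i=4
  #.### -> .   bit 23 = 0  t=0,i=0
  #.##. -> #   bit 22 = 1  t=0,i=19
  #.#.# -> #   bit 21 = 1  t=0,i=17
  #.#.. -> #   bit 20 = 1  t=1,i=9
  #..## -> #   bit 19 = 1  t=0,i=12
  #..#. -> .   bit 18 = 0  t=1,i=3
  #...# -> #   bit 17 = 1  t=1,i=21
  #.... -> .   bit 16 = 0  t=0,i=5
  .#### -> #   bit 15 = 1  t=0,i=1
  .###. -> #   bit 14 = 1  t=0,i=9
  .##.# -> .   bit 13 = 0  t=0,i=20
  .##.. -> .   bit 12 = 0  t=4,i=9
  .#.## -> .   bit 11 = 0  t=0,i=18
  .#.#. -> #   bit 10 = 1  t=1,i=8
  .#..# -> #   bit 9 = 1  t=1,i=2
  .#... -> #   bit 8 = 1  t=1,i=20
  ..### -> .   bit 7 = 0  t=0,i=8
  ..##. -> .   bit 6 = 0  t=4,i=1
  ..#.# -> #   bit 5 = 1  t=1,i=7
  ..#.. -> #   bit 4 = 1  t=1,i=1
  ...## -> #   bit 3 = 1  t=0,i=7
  ...#. -> .   bit 2 = 0  t=1,i=0
  ....# -> .   bit 1 = 0  t=0,i=6
  ..... -> .   bit 0 = 0  t=8,i=1
  bits 00000001011110101100011100111000 = 24823608

24823608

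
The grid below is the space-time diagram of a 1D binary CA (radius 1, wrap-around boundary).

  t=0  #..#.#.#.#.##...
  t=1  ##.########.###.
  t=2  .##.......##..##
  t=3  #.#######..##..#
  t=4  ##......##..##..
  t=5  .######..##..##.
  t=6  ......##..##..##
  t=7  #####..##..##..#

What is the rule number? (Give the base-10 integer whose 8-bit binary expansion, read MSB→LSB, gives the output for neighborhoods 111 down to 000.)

117

  ### -> .   bit 7 = 0  t=1,i=4
  ##. -> #   bit 6 = 1  t=0,i=12
  #.# -> #   bit 5 = 1  t=0,i=4
  #.. -> #   bit 4 = 1  t=0,i=1
  .## -> .   bit 3 = 0  t=0,i=11
  .#. -> #   bit 2 = 1  t=0,i=0
  ..# -> .   bit 1 = 0  t=0,i=2
  ... -> #   bit 0 = 1  t=0,i=14
  bits 01110101 = 117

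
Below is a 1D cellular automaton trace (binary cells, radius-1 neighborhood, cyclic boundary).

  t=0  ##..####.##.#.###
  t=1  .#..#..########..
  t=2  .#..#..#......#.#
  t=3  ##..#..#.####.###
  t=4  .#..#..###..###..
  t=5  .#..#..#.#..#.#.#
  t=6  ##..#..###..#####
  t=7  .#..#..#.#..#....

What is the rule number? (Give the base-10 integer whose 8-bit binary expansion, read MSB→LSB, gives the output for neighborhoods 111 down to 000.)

109

  [7] ### => .  t=0,i=0
  [6] ##. => #  t=0,i=1
  [5] #.# => #  t=0,i=8
  [4] #.. => .  t=0,i=2
  [3] .## => #  t=0,i=4
  [2] .#. => #  t=0,i=12
  [1] ..# => .  t=0,i=3
  [0] ... => #  t=1,i=16
  bits 01101101 = 109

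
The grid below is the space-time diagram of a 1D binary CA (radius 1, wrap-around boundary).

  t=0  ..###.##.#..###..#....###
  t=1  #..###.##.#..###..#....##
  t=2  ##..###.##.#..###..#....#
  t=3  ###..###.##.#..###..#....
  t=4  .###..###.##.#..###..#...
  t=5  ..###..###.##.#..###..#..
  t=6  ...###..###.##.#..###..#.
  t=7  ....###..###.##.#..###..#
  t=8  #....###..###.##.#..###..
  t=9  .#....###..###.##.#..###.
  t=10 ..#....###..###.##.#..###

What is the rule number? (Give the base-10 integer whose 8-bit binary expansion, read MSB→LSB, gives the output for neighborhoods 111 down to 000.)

240

  nb ###: next=#  (t=0,i=3, bit7=1)
  nb ##.: next=#  (t=0,i=4, bit6=1)
  nb #.#: next=#  (t=0,i=5, bit5=1)
  nb #..: next=#  (t=0,i=0, bit4=1)
  nb .##: next=.  (t=0,i=2, bit3=0)
  nb .#.: next=.  (t=0,i=9, bit2=0)
  nb ..#: next=.  (t=0,i=1, bit1=0)
  nb ...: next=.  (t=0,i=19, bit0=0)
  bits 11110000 = 240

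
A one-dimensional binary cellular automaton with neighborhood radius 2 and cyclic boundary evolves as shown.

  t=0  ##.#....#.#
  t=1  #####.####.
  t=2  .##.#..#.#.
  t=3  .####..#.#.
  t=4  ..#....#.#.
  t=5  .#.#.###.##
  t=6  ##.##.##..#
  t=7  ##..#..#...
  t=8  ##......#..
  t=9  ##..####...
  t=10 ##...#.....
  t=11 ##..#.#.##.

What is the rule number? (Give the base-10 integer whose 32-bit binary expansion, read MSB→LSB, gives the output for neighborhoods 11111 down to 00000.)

2754672999

  nb #####: next=#  (t=1,i=2, bit31=1)
  nb ####.: next=.  (t=1,i=3, bit30=0)
  nb ###.#: next=#  (t=0,i=1, bit29=1)
  nb ###..: next=.  (t=3,i=4, bit28=0)
  nb ##.##: next=.  (t=1,i=5, bit27=0)
  nb ##.#.: next=#  (t=0,i=2, bit26=1)
  nb ##..#: next=.  (t=3,i=5, bit25=0)
  nb ##...: next=.  (t=8,i=2, bit24=0)
  nb #.###: next=.  (t=0,i=10, bit23=0)
  nb #.##.: next=.  (t=5,i=9, bit22=0)
  nb #.#.#: next=#  (t=5,i=1, bit21=1)
  nb #.#..: next=#  (t=0,i=3, bit20=1)
  nb #..##: next=.  (t=2,i=0, bit19=0)
  nb #..#.: next=.  (t=2,i=6, bit18=0)
  nb #...#: next=.  (t=4,i=0, bit17=0)
  nb #....: next=.  (t=0,i=5, bit16=0)
  nb .####: next=#  (t=1,i=1, bit15=1)
  nb .###.: next=#  (t=0,i=0, bit14=1)
  nb .##.#: next=#  (t=2,i=2, bit13=1)
  nb .##..: next=#  (t=6,i=7, bit12=1)
  nb .#.##: next=#  (t=0,i=9, bit11=1)
  nb .#.#.: next=.  (t=2,i=8, bit10=0)
  nb .#..#: next=.  (t=2,i=5, bit9=0)
  nb .#...: next=#  (t=0,i=4, bit8=1)
  nb ..###: next=.  (t=3,i=1, bit7=0)
  nb ..##.: next=#  (t=2,i=1, bit6=1)
  nb ..#.#: next=#  (t=0,i=8, bit5=1)
  nb ..#..: next=.  (t=4,i=2, bit4=0)
  nb ...##: next=.  (t=7,i=10, bit3=0)
  nb ...#.: next=#  (t=0,i=7, bit2=1)
  nb ....#: next=#  (t=0,i=6, bit1=1)
  nb .....: next=#  (t=8,i=4, bit0=1)
  bits 10100100001100001111100101100111 = 2754672999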